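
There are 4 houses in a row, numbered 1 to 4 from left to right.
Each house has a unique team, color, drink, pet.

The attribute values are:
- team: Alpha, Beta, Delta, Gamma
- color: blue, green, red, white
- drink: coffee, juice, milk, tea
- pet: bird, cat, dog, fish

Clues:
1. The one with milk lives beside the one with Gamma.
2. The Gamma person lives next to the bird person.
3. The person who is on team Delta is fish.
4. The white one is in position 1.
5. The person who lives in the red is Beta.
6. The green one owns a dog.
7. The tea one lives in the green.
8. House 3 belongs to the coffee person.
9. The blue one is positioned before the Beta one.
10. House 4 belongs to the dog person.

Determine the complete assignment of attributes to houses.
Solution:

House | Team | Color | Drink | Pet
----------------------------------
  1   | Delta | white | milk | fish
  2   | Gamma | blue | juice | cat
  3   | Beta | red | coffee | bird
  4   | Alpha | green | tea | dog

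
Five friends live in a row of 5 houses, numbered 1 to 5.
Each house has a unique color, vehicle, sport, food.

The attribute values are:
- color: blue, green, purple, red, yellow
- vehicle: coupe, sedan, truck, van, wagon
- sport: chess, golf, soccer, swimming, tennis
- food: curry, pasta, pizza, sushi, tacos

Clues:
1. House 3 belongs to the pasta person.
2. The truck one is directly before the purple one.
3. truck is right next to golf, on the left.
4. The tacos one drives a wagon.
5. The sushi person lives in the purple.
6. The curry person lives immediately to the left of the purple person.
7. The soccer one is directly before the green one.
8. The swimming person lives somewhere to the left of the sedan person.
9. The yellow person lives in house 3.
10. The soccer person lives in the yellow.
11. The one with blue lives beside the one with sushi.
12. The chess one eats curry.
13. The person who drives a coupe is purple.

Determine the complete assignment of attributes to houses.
Solution:

House | Color | Vehicle | Sport | Food
--------------------------------------
  1   | blue | truck | chess | curry
  2   | purple | coupe | golf | sushi
  3   | yellow | van | soccer | pasta
  4   | green | wagon | swimming | tacos
  5   | red | sedan | tennis | pizza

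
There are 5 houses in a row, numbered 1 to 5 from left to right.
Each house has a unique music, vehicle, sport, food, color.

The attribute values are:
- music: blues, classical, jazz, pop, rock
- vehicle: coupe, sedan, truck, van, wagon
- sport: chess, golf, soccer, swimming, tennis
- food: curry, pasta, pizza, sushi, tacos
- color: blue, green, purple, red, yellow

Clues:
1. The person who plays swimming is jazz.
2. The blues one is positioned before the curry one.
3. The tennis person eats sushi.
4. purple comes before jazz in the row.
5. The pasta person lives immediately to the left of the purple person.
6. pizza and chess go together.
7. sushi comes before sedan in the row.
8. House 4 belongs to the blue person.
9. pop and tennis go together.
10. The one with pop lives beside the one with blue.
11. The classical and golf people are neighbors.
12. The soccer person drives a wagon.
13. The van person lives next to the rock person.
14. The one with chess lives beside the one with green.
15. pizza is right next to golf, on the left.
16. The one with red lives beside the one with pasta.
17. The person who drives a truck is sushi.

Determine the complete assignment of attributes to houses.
Solution:

House | Music | Vehicle | Sport | Food | Color
----------------------------------------------
  1   | classical | van | chess | pizza | red
  2   | rock | coupe | golf | pasta | green
  3   | pop | truck | tennis | sushi | purple
  4   | blues | wagon | soccer | tacos | blue
  5   | jazz | sedan | swimming | curry | yellow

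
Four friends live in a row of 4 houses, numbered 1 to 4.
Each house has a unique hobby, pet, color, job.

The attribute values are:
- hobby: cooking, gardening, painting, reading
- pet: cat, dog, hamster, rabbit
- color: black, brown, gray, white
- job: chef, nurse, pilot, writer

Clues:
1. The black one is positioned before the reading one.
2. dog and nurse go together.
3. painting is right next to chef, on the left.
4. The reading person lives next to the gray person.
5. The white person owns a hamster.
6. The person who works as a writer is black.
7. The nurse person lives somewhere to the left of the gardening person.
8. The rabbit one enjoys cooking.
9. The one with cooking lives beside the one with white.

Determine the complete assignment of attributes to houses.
Solution:

House | Hobby | Pet | Color | Job
---------------------------------
  1   | cooking | rabbit | black | writer
  2   | reading | hamster | white | pilot
  3   | painting | dog | gray | nurse
  4   | gardening | cat | brown | chef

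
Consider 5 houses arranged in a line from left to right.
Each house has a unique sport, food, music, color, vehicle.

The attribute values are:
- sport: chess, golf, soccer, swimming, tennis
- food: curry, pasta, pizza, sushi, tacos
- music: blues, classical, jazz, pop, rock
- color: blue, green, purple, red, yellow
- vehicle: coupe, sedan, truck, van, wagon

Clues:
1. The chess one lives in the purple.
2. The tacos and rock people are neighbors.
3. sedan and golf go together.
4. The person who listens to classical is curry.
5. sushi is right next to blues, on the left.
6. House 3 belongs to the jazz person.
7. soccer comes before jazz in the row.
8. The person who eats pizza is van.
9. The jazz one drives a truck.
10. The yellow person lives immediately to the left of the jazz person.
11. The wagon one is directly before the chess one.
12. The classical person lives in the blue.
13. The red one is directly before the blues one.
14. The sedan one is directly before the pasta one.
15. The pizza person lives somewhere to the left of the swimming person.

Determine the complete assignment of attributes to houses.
Solution:

House | Sport | Food | Music | Color | Vehicle
----------------------------------------------
  1   | golf | sushi | pop | red | sedan
  2   | soccer | pasta | blues | yellow | wagon
  3   | chess | tacos | jazz | purple | truck
  4   | tennis | pizza | rock | green | van
  5   | swimming | curry | classical | blue | coupe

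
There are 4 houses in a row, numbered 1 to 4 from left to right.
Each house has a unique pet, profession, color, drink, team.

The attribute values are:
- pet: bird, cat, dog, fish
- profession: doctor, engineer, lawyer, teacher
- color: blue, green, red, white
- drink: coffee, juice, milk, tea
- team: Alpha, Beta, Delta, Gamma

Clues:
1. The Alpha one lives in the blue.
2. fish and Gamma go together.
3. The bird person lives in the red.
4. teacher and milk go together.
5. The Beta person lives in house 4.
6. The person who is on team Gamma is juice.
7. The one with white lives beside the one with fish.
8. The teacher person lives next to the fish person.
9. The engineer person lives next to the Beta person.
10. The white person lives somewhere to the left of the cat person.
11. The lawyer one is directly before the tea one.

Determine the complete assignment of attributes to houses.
Solution:

House | Pet | Profession | Color | Drink | Team
-----------------------------------------------
  1   | dog | teacher | white | milk | Delta
  2   | fish | lawyer | green | juice | Gamma
  3   | cat | engineer | blue | tea | Alpha
  4   | bird | doctor | red | coffee | Beta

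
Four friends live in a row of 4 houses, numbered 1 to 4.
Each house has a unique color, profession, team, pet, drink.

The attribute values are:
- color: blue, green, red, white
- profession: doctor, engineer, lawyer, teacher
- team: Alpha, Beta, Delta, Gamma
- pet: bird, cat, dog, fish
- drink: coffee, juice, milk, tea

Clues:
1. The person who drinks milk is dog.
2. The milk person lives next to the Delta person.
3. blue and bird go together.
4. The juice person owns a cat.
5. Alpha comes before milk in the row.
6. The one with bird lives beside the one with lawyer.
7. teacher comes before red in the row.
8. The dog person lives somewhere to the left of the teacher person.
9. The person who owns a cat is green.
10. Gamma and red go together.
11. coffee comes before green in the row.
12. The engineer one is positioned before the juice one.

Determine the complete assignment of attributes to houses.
Solution:

House | Color | Profession | Team | Pet | Drink
-----------------------------------------------
  1   | blue | engineer | Alpha | bird | coffee
  2   | white | lawyer | Beta | dog | milk
  3   | green | teacher | Delta | cat | juice
  4   | red | doctor | Gamma | fish | tea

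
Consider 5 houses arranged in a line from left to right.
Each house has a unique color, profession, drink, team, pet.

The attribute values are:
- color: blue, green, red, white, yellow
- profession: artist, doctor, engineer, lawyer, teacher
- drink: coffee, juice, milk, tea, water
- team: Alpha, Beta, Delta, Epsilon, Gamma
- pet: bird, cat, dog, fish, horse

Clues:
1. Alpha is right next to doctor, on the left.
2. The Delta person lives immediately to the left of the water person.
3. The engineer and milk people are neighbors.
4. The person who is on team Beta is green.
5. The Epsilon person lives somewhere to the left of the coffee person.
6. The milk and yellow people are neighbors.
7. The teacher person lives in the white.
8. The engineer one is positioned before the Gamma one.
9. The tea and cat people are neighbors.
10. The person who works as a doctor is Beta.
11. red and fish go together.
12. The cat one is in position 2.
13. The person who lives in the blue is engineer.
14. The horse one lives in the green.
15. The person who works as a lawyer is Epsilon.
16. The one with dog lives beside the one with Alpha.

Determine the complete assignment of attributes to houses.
Solution:

House | Color | Profession | Drink | Team | Pet
-----------------------------------------------
  1   | white | teacher | tea | Delta | dog
  2   | blue | engineer | water | Alpha | cat
  3   | green | doctor | milk | Beta | horse
  4   | yellow | lawyer | juice | Epsilon | bird
  5   | red | artist | coffee | Gamma | fish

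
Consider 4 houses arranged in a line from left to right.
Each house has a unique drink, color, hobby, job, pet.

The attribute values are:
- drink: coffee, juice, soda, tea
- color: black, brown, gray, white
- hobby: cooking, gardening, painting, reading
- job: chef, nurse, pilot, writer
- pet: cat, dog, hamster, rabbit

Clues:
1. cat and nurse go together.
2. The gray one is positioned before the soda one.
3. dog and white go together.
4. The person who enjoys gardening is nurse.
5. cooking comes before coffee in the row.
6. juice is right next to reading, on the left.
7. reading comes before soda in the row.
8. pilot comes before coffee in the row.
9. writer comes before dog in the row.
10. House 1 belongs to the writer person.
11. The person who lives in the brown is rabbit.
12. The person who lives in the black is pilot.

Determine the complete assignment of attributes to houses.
Solution:

House | Drink | Color | Hobby | Job | Pet
-----------------------------------------
  1   | juice | brown | cooking | writer | rabbit
  2   | tea | black | reading | pilot | hamster
  3   | coffee | gray | gardening | nurse | cat
  4   | soda | white | painting | chef | dog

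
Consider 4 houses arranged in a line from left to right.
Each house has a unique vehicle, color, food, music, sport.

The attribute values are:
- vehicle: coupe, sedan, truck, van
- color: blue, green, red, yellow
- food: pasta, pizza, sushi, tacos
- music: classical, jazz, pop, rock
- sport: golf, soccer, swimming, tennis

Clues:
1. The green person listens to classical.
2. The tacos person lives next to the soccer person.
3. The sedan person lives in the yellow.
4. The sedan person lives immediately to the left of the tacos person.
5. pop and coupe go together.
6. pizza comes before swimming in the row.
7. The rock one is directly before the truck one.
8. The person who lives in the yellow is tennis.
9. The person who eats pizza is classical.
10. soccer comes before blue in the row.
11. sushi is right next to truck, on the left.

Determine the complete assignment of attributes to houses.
Solution:

House | Vehicle | Color | Food | Music | Sport
----------------------------------------------
  1   | sedan | yellow | sushi | rock | tennis
  2   | truck | red | tacos | jazz | golf
  3   | van | green | pizza | classical | soccer
  4   | coupe | blue | pasta | pop | swimming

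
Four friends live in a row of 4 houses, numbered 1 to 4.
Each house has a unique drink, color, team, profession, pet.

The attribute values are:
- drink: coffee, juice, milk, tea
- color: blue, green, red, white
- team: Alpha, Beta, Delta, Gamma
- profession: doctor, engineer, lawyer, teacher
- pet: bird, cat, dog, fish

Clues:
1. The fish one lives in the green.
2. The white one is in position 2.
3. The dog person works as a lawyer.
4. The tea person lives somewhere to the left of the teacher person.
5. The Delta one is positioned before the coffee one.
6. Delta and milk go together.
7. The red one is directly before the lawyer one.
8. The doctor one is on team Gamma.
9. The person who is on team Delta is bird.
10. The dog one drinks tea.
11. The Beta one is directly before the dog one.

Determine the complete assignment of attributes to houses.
Solution:

House | Drink | Color | Team | Profession | Pet
-----------------------------------------------
  1   | juice | red | Beta | engineer | cat
  2   | tea | white | Alpha | lawyer | dog
  3   | milk | blue | Delta | teacher | bird
  4   | coffee | green | Gamma | doctor | fish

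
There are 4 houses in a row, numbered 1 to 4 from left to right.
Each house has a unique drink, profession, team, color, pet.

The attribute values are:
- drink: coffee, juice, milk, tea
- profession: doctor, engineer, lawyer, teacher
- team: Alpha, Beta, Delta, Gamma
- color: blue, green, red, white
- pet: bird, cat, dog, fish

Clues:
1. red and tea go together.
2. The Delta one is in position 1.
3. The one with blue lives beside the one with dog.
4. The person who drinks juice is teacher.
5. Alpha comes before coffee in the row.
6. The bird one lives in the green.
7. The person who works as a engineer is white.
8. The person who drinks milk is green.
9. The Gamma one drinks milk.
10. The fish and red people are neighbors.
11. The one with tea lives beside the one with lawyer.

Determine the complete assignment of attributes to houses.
Solution:

House | Drink | Profession | Team | Color | Pet
-----------------------------------------------
  1   | juice | teacher | Delta | blue | fish
  2   | tea | doctor | Alpha | red | dog
  3   | milk | lawyer | Gamma | green | bird
  4   | coffee | engineer | Beta | white | cat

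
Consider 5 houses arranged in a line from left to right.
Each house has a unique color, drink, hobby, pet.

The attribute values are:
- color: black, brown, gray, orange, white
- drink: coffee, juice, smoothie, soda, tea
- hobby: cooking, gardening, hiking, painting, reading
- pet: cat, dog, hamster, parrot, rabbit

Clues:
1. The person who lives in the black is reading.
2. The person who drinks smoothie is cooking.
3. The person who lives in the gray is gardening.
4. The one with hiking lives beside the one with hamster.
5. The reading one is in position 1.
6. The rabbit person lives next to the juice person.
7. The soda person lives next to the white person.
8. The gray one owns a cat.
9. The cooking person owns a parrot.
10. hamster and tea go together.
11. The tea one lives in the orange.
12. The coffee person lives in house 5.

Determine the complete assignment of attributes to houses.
Solution:

House | Color | Drink | Hobby | Pet
-----------------------------------
  1   | black | soda | reading | rabbit
  2   | white | juice | hiking | dog
  3   | orange | tea | painting | hamster
  4   | brown | smoothie | cooking | parrot
  5   | gray | coffee | gardening | cat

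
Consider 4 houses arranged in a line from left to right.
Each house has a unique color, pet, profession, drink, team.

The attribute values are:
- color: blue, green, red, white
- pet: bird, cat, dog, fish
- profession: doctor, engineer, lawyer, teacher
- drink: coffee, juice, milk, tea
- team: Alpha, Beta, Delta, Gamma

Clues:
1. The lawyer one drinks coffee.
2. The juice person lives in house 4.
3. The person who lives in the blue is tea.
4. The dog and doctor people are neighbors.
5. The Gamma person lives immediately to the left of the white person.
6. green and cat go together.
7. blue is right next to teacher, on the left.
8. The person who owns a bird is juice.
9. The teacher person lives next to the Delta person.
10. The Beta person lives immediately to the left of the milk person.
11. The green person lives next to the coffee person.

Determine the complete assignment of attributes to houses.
Solution:

House | Color | Pet | Profession | Drink | Team
-----------------------------------------------
  1   | blue | fish | engineer | tea | Beta
  2   | green | cat | teacher | milk | Gamma
  3   | white | dog | lawyer | coffee | Delta
  4   | red | bird | doctor | juice | Alpha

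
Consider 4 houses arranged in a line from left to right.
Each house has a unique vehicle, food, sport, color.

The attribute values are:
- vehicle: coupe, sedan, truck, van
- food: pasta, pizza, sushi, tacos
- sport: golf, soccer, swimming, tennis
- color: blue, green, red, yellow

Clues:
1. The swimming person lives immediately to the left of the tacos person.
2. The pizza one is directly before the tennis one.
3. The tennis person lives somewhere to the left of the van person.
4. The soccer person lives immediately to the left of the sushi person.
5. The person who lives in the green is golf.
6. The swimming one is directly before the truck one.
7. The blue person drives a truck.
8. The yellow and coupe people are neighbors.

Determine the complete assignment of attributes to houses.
Solution:

House | Vehicle | Food | Sport | Color
--------------------------------------
  1   | sedan | pizza | swimming | red
  2   | truck | tacos | tennis | blue
  3   | van | pasta | soccer | yellow
  4   | coupe | sushi | golf | green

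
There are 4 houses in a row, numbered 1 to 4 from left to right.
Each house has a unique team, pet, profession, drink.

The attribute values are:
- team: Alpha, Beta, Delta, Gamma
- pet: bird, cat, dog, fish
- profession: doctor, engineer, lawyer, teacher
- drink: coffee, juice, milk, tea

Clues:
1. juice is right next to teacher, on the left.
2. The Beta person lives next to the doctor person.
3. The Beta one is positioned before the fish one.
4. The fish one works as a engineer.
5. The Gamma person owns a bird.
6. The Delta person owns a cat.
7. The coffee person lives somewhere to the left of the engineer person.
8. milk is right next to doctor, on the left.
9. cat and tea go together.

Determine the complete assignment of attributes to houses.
Solution:

House | Team | Pet | Profession | Drink
---------------------------------------
  1   | Beta | dog | lawyer | milk
  2   | Gamma | bird | doctor | coffee
  3   | Alpha | fish | engineer | juice
  4   | Delta | cat | teacher | tea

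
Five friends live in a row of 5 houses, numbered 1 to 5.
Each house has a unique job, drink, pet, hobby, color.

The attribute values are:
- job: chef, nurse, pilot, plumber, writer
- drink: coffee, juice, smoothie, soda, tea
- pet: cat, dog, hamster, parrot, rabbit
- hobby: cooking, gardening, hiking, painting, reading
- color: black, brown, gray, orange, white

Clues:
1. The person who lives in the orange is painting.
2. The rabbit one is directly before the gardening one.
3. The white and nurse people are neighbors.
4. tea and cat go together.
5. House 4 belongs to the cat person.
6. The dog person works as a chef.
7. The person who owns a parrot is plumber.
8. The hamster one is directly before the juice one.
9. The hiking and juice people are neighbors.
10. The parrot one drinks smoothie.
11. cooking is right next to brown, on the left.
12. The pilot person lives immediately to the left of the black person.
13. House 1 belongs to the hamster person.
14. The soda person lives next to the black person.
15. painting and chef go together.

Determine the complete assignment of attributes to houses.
Solution:

House | Job | Drink | Pet | Hobby | Color
-----------------------------------------
  1   | pilot | soda | hamster | hiking | white
  2   | nurse | juice | rabbit | cooking | black
  3   | plumber | smoothie | parrot | gardening | brown
  4   | writer | tea | cat | reading | gray
  5   | chef | coffee | dog | painting | orange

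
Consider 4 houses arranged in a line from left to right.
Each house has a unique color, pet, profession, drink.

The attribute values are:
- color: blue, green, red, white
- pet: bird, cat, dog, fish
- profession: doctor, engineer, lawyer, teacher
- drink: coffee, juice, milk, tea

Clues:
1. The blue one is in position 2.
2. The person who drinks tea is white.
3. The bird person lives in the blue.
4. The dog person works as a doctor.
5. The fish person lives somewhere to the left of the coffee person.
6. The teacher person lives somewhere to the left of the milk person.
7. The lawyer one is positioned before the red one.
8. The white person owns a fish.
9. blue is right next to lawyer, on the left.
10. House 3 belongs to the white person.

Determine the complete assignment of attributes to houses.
Solution:

House | Color | Pet | Profession | Drink
----------------------------------------
  1   | green | cat | teacher | juice
  2   | blue | bird | engineer | milk
  3   | white | fish | lawyer | tea
  4   | red | dog | doctor | coffee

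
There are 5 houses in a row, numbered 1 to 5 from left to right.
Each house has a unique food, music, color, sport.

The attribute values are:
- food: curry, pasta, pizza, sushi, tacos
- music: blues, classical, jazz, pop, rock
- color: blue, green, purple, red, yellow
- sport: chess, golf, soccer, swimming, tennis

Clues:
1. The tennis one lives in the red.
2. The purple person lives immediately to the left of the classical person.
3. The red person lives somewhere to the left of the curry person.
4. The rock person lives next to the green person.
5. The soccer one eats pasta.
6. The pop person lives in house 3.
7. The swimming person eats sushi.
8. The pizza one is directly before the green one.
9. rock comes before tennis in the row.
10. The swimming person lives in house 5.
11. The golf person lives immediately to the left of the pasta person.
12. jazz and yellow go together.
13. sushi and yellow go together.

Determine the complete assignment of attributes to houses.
Solution:

House | Food | Music | Color | Sport
------------------------------------
  1   | pizza | rock | purple | golf
  2   | pasta | classical | green | soccer
  3   | tacos | pop | red | tennis
  4   | curry | blues | blue | chess
  5   | sushi | jazz | yellow | swimming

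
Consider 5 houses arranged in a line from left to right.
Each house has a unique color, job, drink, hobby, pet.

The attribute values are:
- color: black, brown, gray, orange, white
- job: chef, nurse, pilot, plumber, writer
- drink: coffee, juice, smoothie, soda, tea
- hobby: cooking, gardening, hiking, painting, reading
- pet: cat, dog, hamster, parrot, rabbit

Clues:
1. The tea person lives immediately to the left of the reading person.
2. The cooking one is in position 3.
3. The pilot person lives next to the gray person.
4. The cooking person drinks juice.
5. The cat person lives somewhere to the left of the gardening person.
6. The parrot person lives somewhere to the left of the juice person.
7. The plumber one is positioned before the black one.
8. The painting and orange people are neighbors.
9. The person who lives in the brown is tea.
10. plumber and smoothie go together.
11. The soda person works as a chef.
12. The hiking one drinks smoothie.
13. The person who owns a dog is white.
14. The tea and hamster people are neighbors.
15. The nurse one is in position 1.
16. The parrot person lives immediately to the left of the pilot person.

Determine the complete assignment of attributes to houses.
Solution:

House | Color | Job | Drink | Hobby | Pet
-----------------------------------------
  1   | brown | nurse | tea | painting | parrot
  2   | orange | pilot | coffee | reading | hamster
  3   | gray | writer | juice | cooking | cat
  4   | white | plumber | smoothie | hiking | dog
  5   | black | chef | soda | gardening | rabbit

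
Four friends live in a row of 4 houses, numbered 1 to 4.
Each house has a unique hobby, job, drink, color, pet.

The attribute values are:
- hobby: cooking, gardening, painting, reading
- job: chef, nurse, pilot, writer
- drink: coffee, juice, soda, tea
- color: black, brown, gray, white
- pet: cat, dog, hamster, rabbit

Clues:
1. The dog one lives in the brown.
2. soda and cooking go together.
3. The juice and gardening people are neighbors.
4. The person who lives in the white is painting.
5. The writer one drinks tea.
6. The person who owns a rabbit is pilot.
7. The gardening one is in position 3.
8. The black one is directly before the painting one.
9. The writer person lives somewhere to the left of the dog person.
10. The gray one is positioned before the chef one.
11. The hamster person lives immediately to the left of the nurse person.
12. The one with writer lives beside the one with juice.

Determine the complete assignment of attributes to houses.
Solution:

House | Hobby | Job | Drink | Color | Pet
-----------------------------------------
  1   | reading | writer | tea | black | hamster
  2   | painting | nurse | juice | white | cat
  3   | gardening | pilot | coffee | gray | rabbit
  4   | cooking | chef | soda | brown | dog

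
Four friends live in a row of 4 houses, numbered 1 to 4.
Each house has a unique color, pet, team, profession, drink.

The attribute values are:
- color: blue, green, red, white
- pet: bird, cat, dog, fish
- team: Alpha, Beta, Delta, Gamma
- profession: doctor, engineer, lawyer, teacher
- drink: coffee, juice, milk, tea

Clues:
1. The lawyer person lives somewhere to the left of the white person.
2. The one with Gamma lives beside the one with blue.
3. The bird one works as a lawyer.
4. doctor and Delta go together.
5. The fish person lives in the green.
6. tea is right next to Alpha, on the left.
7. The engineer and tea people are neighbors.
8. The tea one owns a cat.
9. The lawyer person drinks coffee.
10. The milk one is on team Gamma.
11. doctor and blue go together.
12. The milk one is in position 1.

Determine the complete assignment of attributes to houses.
Solution:

House | Color | Pet | Team | Profession | Drink
-----------------------------------------------
  1   | green | fish | Gamma | engineer | milk
  2   | blue | cat | Delta | doctor | tea
  3   | red | bird | Alpha | lawyer | coffee
  4   | white | dog | Beta | teacher | juice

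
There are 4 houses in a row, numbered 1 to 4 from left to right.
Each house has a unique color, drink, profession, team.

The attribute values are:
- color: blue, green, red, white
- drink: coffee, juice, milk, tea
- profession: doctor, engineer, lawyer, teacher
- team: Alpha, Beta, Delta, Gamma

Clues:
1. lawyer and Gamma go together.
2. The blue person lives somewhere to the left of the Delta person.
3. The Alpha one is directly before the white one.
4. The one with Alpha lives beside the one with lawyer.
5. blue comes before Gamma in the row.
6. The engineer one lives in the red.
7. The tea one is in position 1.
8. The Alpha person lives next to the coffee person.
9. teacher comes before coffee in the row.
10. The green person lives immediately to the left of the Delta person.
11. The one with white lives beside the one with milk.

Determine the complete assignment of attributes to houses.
Solution:

House | Color | Drink | Profession | Team
-----------------------------------------
  1   | blue | tea | teacher | Alpha
  2   | white | coffee | lawyer | Gamma
  3   | green | milk | doctor | Beta
  4   | red | juice | engineer | Delta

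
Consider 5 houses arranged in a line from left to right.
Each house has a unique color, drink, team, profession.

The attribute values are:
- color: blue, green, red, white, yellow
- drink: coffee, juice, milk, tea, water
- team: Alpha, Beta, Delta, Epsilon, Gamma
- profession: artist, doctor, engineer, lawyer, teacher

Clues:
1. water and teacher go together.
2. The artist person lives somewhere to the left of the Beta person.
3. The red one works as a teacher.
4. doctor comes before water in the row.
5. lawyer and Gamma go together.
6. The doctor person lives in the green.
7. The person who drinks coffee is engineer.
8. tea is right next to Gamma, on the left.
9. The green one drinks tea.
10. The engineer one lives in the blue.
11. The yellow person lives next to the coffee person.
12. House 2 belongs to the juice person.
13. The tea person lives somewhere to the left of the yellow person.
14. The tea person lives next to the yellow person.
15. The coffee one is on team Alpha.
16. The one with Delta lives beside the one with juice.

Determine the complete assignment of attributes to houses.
Solution:

House | Color | Drink | Team | Profession
-----------------------------------------
  1   | green | tea | Delta | doctor
  2   | yellow | juice | Gamma | lawyer
  3   | blue | coffee | Alpha | engineer
  4   | white | milk | Epsilon | artist
  5   | red | water | Beta | teacher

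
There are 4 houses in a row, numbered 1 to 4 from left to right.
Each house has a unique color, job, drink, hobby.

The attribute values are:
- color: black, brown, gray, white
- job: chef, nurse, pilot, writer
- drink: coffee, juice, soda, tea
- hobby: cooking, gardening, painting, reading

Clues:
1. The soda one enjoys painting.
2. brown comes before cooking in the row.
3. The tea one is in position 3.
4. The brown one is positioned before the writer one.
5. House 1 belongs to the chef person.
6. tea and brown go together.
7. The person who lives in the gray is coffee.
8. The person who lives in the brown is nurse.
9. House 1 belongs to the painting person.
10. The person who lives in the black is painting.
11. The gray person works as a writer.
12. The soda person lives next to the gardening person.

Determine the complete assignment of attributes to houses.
Solution:

House | Color | Job | Drink | Hobby
-----------------------------------
  1   | black | chef | soda | painting
  2   | white | pilot | juice | gardening
  3   | brown | nurse | tea | reading
  4   | gray | writer | coffee | cooking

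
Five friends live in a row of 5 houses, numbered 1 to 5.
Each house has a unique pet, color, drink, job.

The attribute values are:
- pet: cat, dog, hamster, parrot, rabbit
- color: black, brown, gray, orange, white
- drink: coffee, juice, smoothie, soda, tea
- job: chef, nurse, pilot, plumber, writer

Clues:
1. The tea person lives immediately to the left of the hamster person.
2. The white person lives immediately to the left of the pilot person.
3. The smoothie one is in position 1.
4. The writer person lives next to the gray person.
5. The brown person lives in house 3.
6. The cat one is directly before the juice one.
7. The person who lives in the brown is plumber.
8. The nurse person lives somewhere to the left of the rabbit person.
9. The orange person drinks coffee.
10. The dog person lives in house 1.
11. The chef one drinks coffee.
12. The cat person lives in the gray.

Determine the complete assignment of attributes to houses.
Solution:

House | Pet | Color | Drink | Job
---------------------------------
  1   | dog | white | smoothie | writer
  2   | cat | gray | tea | pilot
  3   | hamster | brown | juice | plumber
  4   | parrot | black | soda | nurse
  5   | rabbit | orange | coffee | chef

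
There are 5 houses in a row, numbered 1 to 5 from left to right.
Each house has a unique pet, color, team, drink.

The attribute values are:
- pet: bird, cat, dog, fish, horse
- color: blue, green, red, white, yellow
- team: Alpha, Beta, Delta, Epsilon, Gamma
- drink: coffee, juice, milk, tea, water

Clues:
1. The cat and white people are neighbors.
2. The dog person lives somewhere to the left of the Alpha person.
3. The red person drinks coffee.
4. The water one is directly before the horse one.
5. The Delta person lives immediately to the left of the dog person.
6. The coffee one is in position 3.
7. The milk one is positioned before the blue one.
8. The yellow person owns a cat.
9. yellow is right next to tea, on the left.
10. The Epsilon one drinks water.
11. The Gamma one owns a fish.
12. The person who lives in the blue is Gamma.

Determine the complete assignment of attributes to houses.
Solution:

House | Pet | Color | Team | Drink
----------------------------------
  1   | cat | yellow | Epsilon | water
  2   | horse | white | Delta | tea
  3   | dog | red | Beta | coffee
  4   | bird | green | Alpha | milk
  5   | fish | blue | Gamma | juice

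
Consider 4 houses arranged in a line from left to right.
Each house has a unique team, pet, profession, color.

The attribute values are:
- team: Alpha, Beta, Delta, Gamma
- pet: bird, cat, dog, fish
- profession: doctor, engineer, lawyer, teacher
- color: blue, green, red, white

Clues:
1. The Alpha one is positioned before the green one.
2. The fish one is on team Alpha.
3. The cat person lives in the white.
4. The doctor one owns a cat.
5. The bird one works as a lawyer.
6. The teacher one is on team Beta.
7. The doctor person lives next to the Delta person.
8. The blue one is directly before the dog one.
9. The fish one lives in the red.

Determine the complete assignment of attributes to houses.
Solution:

House | Team | Pet | Profession | Color
---------------------------------------
  1   | Alpha | fish | engineer | red
  2   | Gamma | cat | doctor | white
  3   | Delta | bird | lawyer | blue
  4   | Beta | dog | teacher | green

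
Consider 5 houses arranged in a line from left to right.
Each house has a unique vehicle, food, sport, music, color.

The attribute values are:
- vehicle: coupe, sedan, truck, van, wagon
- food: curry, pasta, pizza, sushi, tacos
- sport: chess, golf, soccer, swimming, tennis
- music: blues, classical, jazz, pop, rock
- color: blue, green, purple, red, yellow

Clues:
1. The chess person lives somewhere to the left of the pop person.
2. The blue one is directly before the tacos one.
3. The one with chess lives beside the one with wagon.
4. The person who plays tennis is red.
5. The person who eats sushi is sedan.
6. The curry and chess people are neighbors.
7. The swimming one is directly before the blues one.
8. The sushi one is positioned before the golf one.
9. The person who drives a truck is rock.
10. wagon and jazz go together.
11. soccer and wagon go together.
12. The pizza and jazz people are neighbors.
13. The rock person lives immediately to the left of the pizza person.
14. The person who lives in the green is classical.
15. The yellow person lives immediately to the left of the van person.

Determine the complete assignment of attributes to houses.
Solution:

House | Vehicle | Food | Sport | Music | Color
----------------------------------------------
  1   | truck | curry | swimming | rock | yellow
  2   | van | pizza | chess | blues | blue
  3   | wagon | tacos | soccer | jazz | purple
  4   | sedan | sushi | tennis | pop | red
  5   | coupe | pasta | golf | classical | green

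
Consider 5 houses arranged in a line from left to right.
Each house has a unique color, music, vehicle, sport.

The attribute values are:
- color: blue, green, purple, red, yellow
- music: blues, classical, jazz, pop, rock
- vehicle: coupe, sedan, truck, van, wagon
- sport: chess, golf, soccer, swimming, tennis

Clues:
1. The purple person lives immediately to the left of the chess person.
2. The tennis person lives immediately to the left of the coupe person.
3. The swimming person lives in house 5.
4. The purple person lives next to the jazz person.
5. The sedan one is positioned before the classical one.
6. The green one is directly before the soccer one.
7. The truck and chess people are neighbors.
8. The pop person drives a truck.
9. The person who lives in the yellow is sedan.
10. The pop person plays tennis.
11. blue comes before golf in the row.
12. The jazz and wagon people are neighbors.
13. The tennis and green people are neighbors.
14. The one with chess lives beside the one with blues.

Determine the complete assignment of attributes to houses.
Solution:

House | Color | Music | Vehicle | Sport
---------------------------------------
  1   | purple | pop | truck | tennis
  2   | green | jazz | coupe | chess
  3   | blue | blues | wagon | soccer
  4   | yellow | rock | sedan | golf
  5   | red | classical | van | swimming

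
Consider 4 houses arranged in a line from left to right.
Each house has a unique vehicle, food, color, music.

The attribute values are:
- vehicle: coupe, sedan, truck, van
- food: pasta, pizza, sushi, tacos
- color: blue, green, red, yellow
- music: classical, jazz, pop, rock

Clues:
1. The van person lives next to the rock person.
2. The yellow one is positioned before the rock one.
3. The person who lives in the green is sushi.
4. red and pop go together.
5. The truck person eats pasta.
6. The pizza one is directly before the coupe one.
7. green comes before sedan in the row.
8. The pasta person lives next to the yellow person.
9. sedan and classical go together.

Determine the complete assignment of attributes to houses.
Solution:

House | Vehicle | Food | Color | Music
--------------------------------------
  1   | truck | pasta | red | pop
  2   | van | pizza | yellow | jazz
  3   | coupe | sushi | green | rock
  4   | sedan | tacos | blue | classical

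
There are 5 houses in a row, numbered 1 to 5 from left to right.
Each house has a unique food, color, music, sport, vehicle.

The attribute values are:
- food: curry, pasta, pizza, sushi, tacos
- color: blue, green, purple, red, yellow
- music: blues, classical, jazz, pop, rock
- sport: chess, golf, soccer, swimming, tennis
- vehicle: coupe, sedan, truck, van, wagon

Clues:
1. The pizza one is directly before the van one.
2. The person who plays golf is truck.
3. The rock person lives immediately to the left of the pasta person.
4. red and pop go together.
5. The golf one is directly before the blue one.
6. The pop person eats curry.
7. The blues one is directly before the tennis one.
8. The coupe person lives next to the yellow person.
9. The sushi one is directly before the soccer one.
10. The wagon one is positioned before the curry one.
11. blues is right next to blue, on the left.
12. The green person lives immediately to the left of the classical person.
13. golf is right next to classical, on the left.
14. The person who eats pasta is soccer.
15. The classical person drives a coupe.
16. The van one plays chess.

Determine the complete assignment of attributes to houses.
Solution:

House | Food | Color | Music | Sport | Vehicle
----------------------------------------------
  1   | tacos | green | blues | golf | truck
  2   | pizza | blue | classical | tennis | coupe
  3   | sushi | yellow | rock | chess | van
  4   | pasta | purple | jazz | soccer | wagon
  5   | curry | red | pop | swimming | sedan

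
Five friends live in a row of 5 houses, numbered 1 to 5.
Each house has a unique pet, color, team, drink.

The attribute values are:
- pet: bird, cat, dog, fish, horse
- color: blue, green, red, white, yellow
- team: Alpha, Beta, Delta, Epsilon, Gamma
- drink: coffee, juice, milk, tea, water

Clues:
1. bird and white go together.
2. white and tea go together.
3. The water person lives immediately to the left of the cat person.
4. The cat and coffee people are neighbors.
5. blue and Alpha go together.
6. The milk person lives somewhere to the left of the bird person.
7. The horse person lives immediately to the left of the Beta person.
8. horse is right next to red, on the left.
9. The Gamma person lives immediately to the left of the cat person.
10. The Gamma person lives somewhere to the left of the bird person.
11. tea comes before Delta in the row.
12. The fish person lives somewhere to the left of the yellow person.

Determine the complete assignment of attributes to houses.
Solution:

House | Pet | Color | Team | Drink
----------------------------------
  1   | horse | green | Gamma | water
  2   | cat | red | Beta | milk
  3   | fish | blue | Alpha | coffee
  4   | bird | white | Epsilon | tea
  5   | dog | yellow | Delta | juice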